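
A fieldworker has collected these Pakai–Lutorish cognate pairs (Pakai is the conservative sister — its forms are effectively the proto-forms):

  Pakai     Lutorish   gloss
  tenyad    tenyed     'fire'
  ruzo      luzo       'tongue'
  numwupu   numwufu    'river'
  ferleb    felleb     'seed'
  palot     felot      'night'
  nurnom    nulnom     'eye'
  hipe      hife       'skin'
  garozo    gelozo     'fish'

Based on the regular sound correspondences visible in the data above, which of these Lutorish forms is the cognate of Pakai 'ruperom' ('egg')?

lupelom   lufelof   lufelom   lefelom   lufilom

ruzo ~ luzo — Pakai r corresponds to Lutorish l word-initially before a back vowel.
hipe ~ hife — Pakai p corresponds to Lutorish f between vowels (before a front vowel).
garozo ~ gelozo — Pakai r corresponds to Lutorish l between vowels (before a back vowel).
Applying these to Pakai 'ruperom':
  ruperom → luperom   (r→l word-initially before a back vowel)
  luperom → luferom   (p→f between vowels (before a front vowel))
  luferom → lufelom   (r→l between vowels (before a back vowel))
So the Lutorish cognate is 'lufelom'.

lufelom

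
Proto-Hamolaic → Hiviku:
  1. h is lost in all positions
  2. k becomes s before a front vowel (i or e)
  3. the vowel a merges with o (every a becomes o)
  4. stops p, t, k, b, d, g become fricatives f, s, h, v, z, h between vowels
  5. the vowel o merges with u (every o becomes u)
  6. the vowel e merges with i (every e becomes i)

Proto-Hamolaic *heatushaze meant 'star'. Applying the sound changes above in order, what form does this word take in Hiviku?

Hiviku: *heatushaze
  heatushaze → eatusaze   [h-loss]
  eatusaze (rule 2 does not apply)
  eatusaze → eotusoze   [vowel merger]
  eotusoze → eosusoze   [intervocalic lenition]
  eosusoze → eususuze   [vowel merger]
  eususuze → iususuzi   [vowel merger]
  giving Hiviku iususuzi.

iususuzi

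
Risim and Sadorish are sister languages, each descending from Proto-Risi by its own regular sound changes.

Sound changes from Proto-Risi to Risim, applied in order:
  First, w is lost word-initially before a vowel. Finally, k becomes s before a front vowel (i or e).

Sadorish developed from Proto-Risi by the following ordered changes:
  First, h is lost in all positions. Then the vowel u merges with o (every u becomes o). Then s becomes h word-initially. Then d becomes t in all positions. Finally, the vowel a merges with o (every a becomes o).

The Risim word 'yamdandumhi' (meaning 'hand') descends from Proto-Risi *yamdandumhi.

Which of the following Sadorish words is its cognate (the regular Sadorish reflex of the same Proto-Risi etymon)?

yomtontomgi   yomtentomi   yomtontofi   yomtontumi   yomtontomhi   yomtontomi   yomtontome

Sadorish: *yamdandumhi
  yamdandumhi → yamdandumi   [h-loss]
  yamdandumi → yamdandomi   [vowel merger]
  yamdandomi (rule 3 does not apply)
  yamdandomi → yamtantomi   [unconditioned shift]
  yamtantomi → yomtontomi   [vowel merger]
  giving Sadorish yomtontomi.

yomtontomi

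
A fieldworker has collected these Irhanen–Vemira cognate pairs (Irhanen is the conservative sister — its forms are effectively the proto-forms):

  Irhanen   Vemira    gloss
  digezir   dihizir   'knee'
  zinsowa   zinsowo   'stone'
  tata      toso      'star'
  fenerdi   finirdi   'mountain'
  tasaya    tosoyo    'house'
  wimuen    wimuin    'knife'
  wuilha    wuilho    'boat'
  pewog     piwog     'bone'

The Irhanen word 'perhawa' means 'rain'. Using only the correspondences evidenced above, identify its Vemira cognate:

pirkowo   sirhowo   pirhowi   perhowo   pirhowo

fenerdi ~ finirdi — Irhanen e corresponds to Vemira i after a consonant, before r.
tata ~ toso, tasaya ~ tosoyo — Irhanen a corresponds to Vemira o after a consonant, before a consonant other than r, m, n, p, b, f, v.
zinsowa ~ zinsowo, tata ~ toso — Irhanen a corresponds to Vemira o word-finally.
Applying these to Irhanen 'perhawa':
  perhawa → pirhawa   (e→i after a consonant, before r)
  pirhawa → pirhowa   (a→o after a consonant, before a consonant other than r, m, n, p, b, f, v)
  pirhowa → pirhowo   (a→o word-finally)
So the Vemira cognate is 'pirhowo'.

pirhowo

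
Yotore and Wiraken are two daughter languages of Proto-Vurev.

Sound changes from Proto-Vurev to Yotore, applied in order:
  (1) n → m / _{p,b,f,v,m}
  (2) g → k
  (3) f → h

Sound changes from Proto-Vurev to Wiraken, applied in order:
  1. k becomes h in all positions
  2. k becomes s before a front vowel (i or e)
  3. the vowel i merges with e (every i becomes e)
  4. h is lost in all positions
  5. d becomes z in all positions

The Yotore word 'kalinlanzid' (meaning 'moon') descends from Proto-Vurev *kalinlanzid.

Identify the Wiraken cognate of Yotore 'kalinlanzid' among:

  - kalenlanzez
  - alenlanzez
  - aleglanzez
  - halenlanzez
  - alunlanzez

alenlanzez

Wiraken: *kalinlanzid
  kalinlanzid → halinlanzid   [unconditioned shift]
  halinlanzid (rule 2 does not apply)
  halinlanzid → halenlanzed   [vowel merger]
  halenlanzed → alenlanzed   [h-loss]
  alenlanzed → alenlanzez   [unconditioned shift]
  giving Wiraken alenlanzez.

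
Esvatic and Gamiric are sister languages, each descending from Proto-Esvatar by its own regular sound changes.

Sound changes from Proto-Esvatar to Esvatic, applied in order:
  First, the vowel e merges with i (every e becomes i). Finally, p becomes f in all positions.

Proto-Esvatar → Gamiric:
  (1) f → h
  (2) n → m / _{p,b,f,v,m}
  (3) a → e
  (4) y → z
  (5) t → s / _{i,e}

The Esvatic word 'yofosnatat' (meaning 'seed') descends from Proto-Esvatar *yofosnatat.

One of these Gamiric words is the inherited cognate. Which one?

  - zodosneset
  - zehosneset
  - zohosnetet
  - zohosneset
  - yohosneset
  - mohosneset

zohosneset

Gamiric: start from *yofosnatat.
  rule 1 (unconditioned shift): yofosnatat → yohosnatat
  rule 2: no change — yohosnatat
  rule 3 (vowel merger): yohosnatat → yohosnetet
  rule 4 (unconditioned shift): yohosnetet → zohosnetet
  rule 5 (palatalisation): zohosnetet → zohosneset
  ⇒ Gamiric zohosneset
The other candidates each miss or misapply at least one Gamiric change.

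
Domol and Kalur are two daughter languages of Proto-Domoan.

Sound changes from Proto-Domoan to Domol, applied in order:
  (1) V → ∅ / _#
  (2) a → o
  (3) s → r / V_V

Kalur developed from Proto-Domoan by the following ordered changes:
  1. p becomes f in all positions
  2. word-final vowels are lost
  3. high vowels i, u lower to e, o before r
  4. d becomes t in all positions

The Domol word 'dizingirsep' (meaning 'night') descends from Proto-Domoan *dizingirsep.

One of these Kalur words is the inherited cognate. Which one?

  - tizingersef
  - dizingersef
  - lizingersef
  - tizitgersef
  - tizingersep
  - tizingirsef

tizingersef

Kalur: start from *dizingirsep.
  rule 1 (unconditioned shift): dizingirsep → dizingirsef
  rule 2: no change — dizingirsef
  rule 3 (pre-rhotic lowering): dizingirsef → dizingersef
  rule 4 (unconditioned shift): dizingersef → tizingersef
  ⇒ Kalur tizingersef
Among the options, 'tizingersef' alone shows every Kalur change applied in order.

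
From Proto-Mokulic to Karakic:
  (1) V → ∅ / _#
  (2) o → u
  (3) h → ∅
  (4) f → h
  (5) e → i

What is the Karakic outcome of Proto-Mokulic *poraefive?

Karakic: start from *poraefive.
  rule 1 (apocope): poraefive → poraefiv
  rule 2 (vowel merger): poraefiv → puraefiv
  rule 3: no change — puraefiv
  rule 4 (unconditioned shift): puraefiv → puraehiv
  rule 5 (vowel merger): puraehiv → puraihiv
  ⇒ Karakic puraihiv

puraihiv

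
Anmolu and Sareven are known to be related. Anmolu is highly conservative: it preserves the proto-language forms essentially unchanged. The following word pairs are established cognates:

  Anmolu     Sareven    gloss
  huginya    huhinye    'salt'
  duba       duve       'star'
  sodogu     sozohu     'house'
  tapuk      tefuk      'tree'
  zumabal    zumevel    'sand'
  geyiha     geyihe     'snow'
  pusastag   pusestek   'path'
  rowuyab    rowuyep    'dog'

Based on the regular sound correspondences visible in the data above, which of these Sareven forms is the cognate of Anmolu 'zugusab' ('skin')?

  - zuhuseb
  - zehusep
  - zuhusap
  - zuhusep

sodogu ~ sozohu — Anmolu g corresponds to Sareven h between vowels (before a back vowel).
zumabal ~ zumevel, rowuyab ~ rowuyep — Anmolu a corresponds to Sareven e after a consonant, before a labial obstruent.
rowuyab ~ rowuyep — Anmolu b corresponds to Sareven p word-finally.
Applying these to Anmolu 'zugusab':
  zugusab → zuhusab   (g→h between vowels (before a back vowel))
  zuhusab → zuhuseb   (a→e after a consonant, before a labial obstruent)
  zuhuseb → zuhusep   (b→p word-finally)
So the Sareven cognate is 'zuhusep'.

zuhusep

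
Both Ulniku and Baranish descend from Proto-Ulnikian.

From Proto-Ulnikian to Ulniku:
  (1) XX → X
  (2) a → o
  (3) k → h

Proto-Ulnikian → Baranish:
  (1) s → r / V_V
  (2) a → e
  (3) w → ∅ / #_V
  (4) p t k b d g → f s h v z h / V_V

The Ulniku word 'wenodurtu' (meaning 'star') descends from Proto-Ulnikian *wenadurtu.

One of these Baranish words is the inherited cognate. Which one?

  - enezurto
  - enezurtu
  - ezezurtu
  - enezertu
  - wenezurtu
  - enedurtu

Baranish: *wenadurtu > wenedurtu > enedurtu > enezurtu  (by vowel merger, glide loss, intervocalic lenition)
Among the options, 'enezurtu' alone shows every Baranish change applied in order.

enezurtu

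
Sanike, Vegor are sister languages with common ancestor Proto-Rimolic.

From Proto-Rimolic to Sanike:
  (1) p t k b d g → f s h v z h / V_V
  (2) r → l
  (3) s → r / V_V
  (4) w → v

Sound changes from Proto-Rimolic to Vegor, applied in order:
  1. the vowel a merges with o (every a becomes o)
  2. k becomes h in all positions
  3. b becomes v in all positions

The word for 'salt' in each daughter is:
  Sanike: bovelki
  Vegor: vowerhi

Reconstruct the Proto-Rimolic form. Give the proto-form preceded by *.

Position 5: Sanike has l, Vegor has r. Vegor preserves r here (none of its changes turn any other segment into r), so the proto-segment is *r.
Position 6: Sanike has k, Vegor has h. Sanike preserves k here (none of its changes turn any other segment into k), so the proto-segment is *k.
Position 1: Sanike has b, Vegor has v. Sanike preserves b here (none of its changes turn any other segment into b), so the proto-segment is *b.
Continuing position by position gives *bowerki; check it forward:
Sanike: *bowerki
  bowerki (rule 1 does not apply)
  bowerki → bowelki   [unconditioned shift]
  bowelki (rule 3 does not apply)
  bowelki → bovelki   [unconditioned shift]
  giving Sanike bovelki.
Vegor: *bowerki > bowerhi > vowerhi  (by unconditioned shift, unconditioned shift)
Only *bowerki yields all of Sanike bovelki, Vegor vowerhi.

*bowerki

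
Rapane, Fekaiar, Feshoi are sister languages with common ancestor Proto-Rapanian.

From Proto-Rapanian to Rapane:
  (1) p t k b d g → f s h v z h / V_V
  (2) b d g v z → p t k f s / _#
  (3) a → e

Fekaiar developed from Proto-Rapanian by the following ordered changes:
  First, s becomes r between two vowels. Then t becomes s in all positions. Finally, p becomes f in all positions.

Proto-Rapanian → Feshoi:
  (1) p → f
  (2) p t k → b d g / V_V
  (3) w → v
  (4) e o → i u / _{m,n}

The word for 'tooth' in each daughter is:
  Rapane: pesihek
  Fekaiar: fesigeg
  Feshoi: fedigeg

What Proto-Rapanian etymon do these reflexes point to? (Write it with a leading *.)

Position 7: Rapane has k, Fekaiar has g, Feshoi has g. Fekaiar preserves g here (none of its changes turn any other segment into g), so the proto-segment is *g.
Position 5: Rapane has h, Fekaiar has g, Feshoi has g. Fekaiar preserves g here (none of its changes turn any other segment into g), so the proto-segment is *g.
Position 1: Rapane has p, Fekaiar has f, Feshoi has f. Taking the neighbouring segments as reconstructed: Rapane p can only go back to *p; Fekaiar f could go back to *p or *f; Feshoi f could go back to *p or *f — the one source consistent with every daughter is *p.
Continuing position by position gives *petigeg; check it forward:
Rapane: *petigeg > pesiheg > pesihek  (by intervocalic lenition, final devoicing)
Fekaiar: *petigeg
  petigeg (rule 1 does not apply)
  petigeg → pesigeg   [unconditioned shift]
  pesigeg → fesigeg   [unconditioned shift]
  giving Fekaiar fesigeg.
Feshoi: *petigeg
  petigeg → fetigeg   [unconditioned shift]
  fetigeg → fedigeg   [intervocalic voicing]
  fedigeg (rule 3 does not apply)
  fedigeg (rule 4 does not apply)
  giving Feshoi fedigeg.
Only *petigeg yields all of Rapane pesihek, Fekaiar fesigeg, Feshoi fedigeg.

*petigeg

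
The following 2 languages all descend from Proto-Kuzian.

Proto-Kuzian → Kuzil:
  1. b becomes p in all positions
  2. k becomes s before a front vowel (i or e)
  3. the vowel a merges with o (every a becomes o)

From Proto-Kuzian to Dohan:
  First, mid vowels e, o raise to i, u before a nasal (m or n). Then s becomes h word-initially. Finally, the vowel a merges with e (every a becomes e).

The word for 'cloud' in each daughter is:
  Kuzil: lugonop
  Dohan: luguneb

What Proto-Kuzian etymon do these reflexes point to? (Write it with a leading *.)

*lugonab

Position 4: Kuzil has o, Dohan has u. Taking the neighbouring segments as reconstructed: Kuzil o could go back to *a or *o; Dohan u could go back to *o or *u — the one source consistent with every daughter is *o.
Position 7: Kuzil has p, Dohan has b. Dohan preserves b here (none of its changes turn any other segment into b), so the proto-segment is *b.
Verify the candidate proto-form against each daughter:
Kuzil: *lugonab
  lugonab → lugonap   [unconditioned shift]
  lugonap (rule 2 does not apply)
  lugonap → lugonop   [vowel merger]
  giving Kuzil lugonop.
Dohan: *lugonab
  lugonab → lugunab   [pre-nasal raising]
  lugunab (rule 2 does not apply)
  lugunab → luguneb   [vowel merger]
  giving Dohan luguneb.
*lugonab is the unique common source.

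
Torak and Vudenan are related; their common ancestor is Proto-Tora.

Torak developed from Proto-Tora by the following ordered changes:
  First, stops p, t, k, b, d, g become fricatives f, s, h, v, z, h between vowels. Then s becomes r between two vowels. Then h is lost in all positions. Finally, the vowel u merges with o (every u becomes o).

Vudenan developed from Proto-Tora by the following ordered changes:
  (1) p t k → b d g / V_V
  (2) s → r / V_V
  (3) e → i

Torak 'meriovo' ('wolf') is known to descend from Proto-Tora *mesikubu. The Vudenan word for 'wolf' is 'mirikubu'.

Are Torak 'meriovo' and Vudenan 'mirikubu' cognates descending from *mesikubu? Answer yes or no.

no

Derive the expected Vudenan reflex of *mesikubu:
Vudenan: *mesikubu
  mesikubu → mesigubu   [intervocalic voicing]
  mesigubu → merigubu   [rhotacism]
  merigubu → mirigubu   [vowel merger]
  giving Vudenan mirigubu.
The regular Vudenan reflex would be 'mirigubu', but the attested form is 'mirikubu'. The correspondence is irregular, so they are not cognates (the Vudenan form has a different source).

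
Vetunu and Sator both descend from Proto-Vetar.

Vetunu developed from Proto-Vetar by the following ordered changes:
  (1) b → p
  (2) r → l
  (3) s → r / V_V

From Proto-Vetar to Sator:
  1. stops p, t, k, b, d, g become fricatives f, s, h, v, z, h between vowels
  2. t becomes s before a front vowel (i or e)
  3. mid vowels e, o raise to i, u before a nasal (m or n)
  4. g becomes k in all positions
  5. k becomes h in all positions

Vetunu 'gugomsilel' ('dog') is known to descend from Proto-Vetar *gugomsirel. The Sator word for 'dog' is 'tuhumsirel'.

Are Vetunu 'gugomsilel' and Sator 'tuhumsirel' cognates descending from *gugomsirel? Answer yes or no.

Derive the expected Sator reflex of *gugomsirel:
Sator: start from *gugomsirel.
  rule 1 (intervocalic lenition): gugomsirel → guhomsirel
  rule 2: no change — guhomsirel
  rule 3 (pre-nasal raising): guhomsirel → guhumsirel
  rule 4 (unconditioned shift): guhumsirel → kuhumsirel
  rule 5 (unconditioned shift): kuhumsirel → huhumsirel
  ⇒ Sator huhumsirel
The regular Sator reflex would be 'huhumsirel', but the attested form is 'tuhumsirel'. The correspondence is irregular, so they are not cognates (the Sator form has a different source).

no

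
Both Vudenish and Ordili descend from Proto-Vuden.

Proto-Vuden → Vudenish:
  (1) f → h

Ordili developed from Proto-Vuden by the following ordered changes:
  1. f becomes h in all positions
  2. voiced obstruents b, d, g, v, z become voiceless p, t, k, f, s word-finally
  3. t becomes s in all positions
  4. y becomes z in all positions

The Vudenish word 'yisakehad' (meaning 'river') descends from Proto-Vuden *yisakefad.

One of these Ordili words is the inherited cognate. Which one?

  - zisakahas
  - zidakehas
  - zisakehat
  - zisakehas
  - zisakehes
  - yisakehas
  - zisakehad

Ordili: *yisakefad > yisakehad > yisakehat > yisakehas > zisakehas  (by unconditioned shift, final devoicing, unconditioned shift, unconditioned shift)
Only 'zisakehas' matches the regular Ordili development of *yisakefad.

zisakehas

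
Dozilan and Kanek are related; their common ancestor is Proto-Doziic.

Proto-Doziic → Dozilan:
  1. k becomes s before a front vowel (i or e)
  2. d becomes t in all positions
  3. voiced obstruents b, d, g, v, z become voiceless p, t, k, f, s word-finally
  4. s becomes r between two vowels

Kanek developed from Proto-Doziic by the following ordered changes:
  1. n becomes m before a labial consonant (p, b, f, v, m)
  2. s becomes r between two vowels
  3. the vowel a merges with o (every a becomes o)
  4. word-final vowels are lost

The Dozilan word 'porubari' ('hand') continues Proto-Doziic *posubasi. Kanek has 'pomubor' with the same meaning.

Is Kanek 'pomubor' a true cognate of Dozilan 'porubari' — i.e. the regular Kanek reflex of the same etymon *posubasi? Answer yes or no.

Derive the expected Kanek reflex of *posubasi:
Kanek: *posubasi
  posubasi (rule 1 does not apply)
  posubasi → porubari   [rhotacism]
  porubari → porubori   [vowel merger]
  porubori → porubor   [apocope]
  giving Kanek porubor.
The regular Kanek reflex would be 'porubor', but the attested form is 'pomubor'. The correspondence is irregular, so they are not cognates (the Kanek form has a different source).

no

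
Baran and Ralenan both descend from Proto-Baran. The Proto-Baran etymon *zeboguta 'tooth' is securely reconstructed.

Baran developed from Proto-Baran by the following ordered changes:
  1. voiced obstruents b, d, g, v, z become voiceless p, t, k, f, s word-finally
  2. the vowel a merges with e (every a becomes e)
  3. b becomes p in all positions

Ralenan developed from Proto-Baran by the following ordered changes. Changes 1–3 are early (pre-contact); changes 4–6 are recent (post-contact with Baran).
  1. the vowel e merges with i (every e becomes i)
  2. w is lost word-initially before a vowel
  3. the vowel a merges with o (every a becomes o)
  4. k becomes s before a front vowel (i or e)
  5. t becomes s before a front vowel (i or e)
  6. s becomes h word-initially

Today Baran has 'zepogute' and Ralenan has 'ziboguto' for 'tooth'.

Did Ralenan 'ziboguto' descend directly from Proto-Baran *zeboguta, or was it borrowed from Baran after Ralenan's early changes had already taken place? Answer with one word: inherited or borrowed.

inherited

If inherited, *zeboguta would pass through all of Ralenan's changes:
Ralenan: start from *zeboguta.
  rule 1 (vowel merger): zeboguta → ziboguta
  rule 2: no change — ziboguta
  rule 3 (vowel merger): ziboguta → ziboguto
  rule 4: no change — ziboguto
  rule 5: no change — ziboguto
  rule 6: no change — ziboguto
  ⇒ Ralenan ziboguto
If borrowed from Baran 'zepogute' after the early changes, it would undergo only the recent ones:
  rule 4 (palatalisation): no change (zepogute)
  rule 5 (palatalisation): zepogute → zepoguse
  rule 6 (debuccalisation): no change (zepoguse)
  ⇒ as a loan: zepoguse
Ralenan 'ziboguto' matches the inherited outcome exactly, so it is an inherited cognate, not a loan.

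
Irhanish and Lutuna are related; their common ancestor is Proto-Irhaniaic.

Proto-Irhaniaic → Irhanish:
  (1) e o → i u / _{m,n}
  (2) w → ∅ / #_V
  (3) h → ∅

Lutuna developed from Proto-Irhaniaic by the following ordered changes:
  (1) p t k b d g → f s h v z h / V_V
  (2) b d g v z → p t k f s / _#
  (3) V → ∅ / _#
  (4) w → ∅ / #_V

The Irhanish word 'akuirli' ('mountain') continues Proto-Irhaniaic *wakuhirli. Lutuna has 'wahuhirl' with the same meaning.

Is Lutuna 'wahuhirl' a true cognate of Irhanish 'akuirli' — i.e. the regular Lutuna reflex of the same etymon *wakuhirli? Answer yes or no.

no

Derive the expected Lutuna reflex of *wakuhirli:
Lutuna: start from *wakuhirli.
  rule 1 (intervocalic lenition): wakuhirli → wahuhirli
  rule 2: no change — wahuhirli
  rule 3 (apocope): wahuhirli → wahuhirl
  rule 4 (glide loss): wahuhirl → ahuhirl
  ⇒ Lutuna ahuhirl
The regular Lutuna reflex would be 'ahuhirl', but the attested form is 'wahuhirl'. The correspondence is irregular, so they are not cognates (the Lutuna form has a different source).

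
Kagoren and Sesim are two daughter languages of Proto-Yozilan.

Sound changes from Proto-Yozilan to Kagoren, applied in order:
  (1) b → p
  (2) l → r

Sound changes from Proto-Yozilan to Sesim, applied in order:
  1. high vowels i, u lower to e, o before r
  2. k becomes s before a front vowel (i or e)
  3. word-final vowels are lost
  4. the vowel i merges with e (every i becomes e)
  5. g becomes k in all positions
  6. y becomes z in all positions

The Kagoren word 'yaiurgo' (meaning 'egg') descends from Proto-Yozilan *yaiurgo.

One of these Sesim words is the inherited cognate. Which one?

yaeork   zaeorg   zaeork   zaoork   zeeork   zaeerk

Sesim: *yaiurgo
  yaiurgo → yaiorgo   [pre-rhotic lowering]
  yaiorgo (rule 2 does not apply)
  yaiorgo → yaiorg   [apocope]
  yaiorg → yaeorg   [vowel merger]
  yaeorg → yaeork   [unconditioned shift]
  yaeork → zaeork   [unconditioned shift]
  giving Sesim zaeork.
Among the options, 'zaeork' alone shows every Sesim change applied in order.

zaeork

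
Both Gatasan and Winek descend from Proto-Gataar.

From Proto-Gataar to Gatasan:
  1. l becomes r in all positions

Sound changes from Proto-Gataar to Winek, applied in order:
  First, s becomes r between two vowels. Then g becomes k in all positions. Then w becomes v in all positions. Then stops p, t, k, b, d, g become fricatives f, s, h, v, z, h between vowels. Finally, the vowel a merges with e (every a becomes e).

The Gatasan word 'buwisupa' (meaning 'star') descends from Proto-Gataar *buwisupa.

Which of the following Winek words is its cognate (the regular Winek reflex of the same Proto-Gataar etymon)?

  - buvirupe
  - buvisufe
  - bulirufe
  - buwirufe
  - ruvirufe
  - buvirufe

Winek: start from *buwisupa.
  rule 1 (rhotacism): buwisupa → buwirupa
  rule 2: no change — buwirupa
  rule 3 (unconditioned shift): buwirupa → buvirupa
  rule 4 (intervocalic lenition): buvirupa → buvirufa
  rule 5 (vowel merger): buvirufa → buvirufe
  ⇒ Winek buvirufe
Only 'buvirufe' matches the regular Winek development of *buwisupa.

buvirufe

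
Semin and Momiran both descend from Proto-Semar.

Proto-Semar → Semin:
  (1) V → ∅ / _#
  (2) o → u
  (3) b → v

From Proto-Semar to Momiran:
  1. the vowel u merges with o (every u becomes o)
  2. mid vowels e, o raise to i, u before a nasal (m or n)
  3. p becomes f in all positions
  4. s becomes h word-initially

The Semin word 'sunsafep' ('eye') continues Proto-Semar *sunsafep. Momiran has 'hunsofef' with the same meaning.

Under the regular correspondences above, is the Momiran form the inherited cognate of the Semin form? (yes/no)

no

Derive the expected Momiran reflex of *sunsafep:
Momiran: *sunsafep > sonsafep > sunsafep > sunsafef > hunsafef  (by vowel merger, pre-nasal raising, unconditioned shift, debuccalisation)
The regular Momiran reflex would be 'hunsafef', but the attested form is 'hunsofef'. The correspondence is irregular, so they are not cognates (the Momiran form has a different source).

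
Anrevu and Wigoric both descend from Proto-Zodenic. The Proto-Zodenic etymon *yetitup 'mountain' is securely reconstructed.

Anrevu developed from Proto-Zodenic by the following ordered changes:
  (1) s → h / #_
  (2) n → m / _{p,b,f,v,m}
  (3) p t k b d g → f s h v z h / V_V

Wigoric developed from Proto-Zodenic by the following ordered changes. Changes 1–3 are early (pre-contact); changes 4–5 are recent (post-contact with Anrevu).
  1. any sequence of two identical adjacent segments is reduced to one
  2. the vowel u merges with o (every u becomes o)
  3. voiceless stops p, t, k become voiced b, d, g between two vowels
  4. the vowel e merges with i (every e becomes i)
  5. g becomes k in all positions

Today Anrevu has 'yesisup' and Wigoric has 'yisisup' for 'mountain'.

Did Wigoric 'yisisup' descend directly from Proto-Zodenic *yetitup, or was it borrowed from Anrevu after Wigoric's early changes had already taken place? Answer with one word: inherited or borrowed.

If inherited, *yetitup would pass through all of Wigoric's changes:
Wigoric: *yetitup
  yetitup (rule 1 does not apply)
  yetitup → yetitop   [vowel merger]
  yetitop → yedidop   [intervocalic voicing]
  yedidop → yididop   [vowel merger]
  yididop (rule 5 does not apply)
  giving Wigoric yididop.
If borrowed from Anrevu 'yesisup' after the early changes, it would undergo only the recent ones:
  rule 4 (vowel merger): yesisup → yisisup
  rule 5 (unconditioned shift): no change (yisisup)
  ⇒ as a loan: yisisup
Wigoric 'yisisup' matches the loan outcome 'yisisup', not the inherited 'yididop' — it skipped the early Wigoric changes, so it was borrowed from Anrevu.

borrowed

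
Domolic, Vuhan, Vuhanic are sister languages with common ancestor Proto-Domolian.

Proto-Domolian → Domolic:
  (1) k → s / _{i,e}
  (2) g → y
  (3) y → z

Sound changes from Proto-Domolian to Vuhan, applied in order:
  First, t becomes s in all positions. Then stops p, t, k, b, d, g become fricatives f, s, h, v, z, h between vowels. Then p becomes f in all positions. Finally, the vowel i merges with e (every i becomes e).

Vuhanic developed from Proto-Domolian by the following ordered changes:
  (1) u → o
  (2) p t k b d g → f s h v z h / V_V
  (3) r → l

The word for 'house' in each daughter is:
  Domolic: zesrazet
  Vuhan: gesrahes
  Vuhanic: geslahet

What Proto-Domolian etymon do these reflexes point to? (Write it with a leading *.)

Position 4: Domolic has r, Vuhan has r, Vuhanic has l. Domolic preserves r here (none of its changes turn any other segment into r), so the proto-segment is *r.
Position 1: Domolic has z, Vuhan has g, Vuhanic has g. Vuhan preserves g here (none of its changes turn any other segment into g), so the proto-segment is *g.
Position 6: Domolic has z, Vuhan has h, Vuhanic has h. Taking the neighbouring segments as reconstructed: Domolic z could go back to *g or *z or *y; Vuhan h could go back to *k or *g or *h; Vuhanic h could go back to *k or *g or *h — the one source consistent with every daughter is *g.
This points to *gesraget. Verify forward in each daughter:
Domolic: *gesraget
  gesraget (rule 1 does not apply)
  gesraget → yesrayet   [unconditioned shift]
  yesrayet → zesrazet   [unconditioned shift]
  giving Domolic zesrazet.
Vuhan: start from *gesraget.
  rule 1 (unconditioned shift): gesraget → gesrages
  rule 2 (intervocalic lenition): gesrages → gesrahes
  rule 3: no change — gesrahes
  rule 4: no change — gesrahes
  ⇒ Vuhan gesrahes
Vuhanic: *gesraget > gesrahet > geslahet  (by intervocalic lenition, unconditioned shift)
No other proto-form is consistent with every reflex, so the reconstruction is *gesraget.

*gesraget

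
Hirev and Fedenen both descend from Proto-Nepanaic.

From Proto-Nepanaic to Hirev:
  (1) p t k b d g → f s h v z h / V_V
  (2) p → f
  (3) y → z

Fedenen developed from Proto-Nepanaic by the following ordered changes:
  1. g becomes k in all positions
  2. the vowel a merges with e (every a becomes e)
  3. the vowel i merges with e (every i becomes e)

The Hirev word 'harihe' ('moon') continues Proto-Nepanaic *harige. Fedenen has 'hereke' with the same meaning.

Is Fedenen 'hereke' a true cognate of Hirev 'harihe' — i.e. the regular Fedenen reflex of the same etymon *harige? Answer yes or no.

Derive the expected Fedenen reflex of *harige:
Fedenen: start from *harige.
  rule 1 (unconditioned shift): harige → harike
  rule 2 (vowel merger): harike → herike
  rule 3 (vowel merger): herike → hereke
  ⇒ Fedenen hereke
Fedenen 'hereke' matches the regular reflex exactly, so the pair is cognate.

yes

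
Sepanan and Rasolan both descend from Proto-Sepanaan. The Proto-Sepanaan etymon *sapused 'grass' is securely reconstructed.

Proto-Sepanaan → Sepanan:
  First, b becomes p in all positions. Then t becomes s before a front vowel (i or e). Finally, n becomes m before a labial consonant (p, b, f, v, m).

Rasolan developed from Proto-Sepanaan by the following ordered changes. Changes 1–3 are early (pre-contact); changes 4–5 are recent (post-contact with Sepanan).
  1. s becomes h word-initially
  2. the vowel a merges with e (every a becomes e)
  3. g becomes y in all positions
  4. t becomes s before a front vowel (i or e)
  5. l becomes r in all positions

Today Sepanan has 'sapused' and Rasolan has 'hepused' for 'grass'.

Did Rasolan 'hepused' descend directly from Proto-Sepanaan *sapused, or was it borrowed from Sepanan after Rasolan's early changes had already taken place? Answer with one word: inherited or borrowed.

If inherited, *sapused would pass through all of Rasolan's changes:
Rasolan: *sapused
  sapused → hapused   [debuccalisation]
  hapused → hepused   [vowel merger]
  hepused (rule 3 does not apply)
  hepused (rule 4 does not apply)
  hepused (rule 5 does not apply)
  giving Rasolan hepused.
If borrowed from Sepanan 'sapused' after the early changes, it would undergo only the recent ones:
  rule 4 (palatalisation): no change (sapused)
  rule 5 (unconditioned shift): no change (sapused)
  ⇒ as a loan: sapused
Rasolan 'hepused' matches the inherited outcome exactly, so it is an inherited cognate, not a loan.

inherited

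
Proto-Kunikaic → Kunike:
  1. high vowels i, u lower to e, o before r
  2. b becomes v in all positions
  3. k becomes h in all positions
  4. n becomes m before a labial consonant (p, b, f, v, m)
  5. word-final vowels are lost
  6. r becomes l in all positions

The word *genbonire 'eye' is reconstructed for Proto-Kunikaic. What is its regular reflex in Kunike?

gemvonel

Kunike: *genbonire > genbonere > genvonere > gemvonere > gemvoner > gemvonel  (by pre-rhotic lowering, unconditioned shift, nasal place assimilation, apocope, unconditioned shift)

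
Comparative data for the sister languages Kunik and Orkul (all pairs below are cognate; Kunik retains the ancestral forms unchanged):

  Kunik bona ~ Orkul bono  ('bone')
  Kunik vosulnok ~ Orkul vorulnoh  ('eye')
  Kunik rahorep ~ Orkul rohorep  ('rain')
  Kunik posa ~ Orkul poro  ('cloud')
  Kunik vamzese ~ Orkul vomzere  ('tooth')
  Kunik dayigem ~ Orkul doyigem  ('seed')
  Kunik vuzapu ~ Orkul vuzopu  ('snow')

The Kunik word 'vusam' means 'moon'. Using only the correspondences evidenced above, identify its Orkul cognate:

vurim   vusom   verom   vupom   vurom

vurom

posa ~ poro — Kunik s corresponds to Orkul r between vowels (before a back vowel).
vamzese ~ vomzere — Kunik a corresponds to Orkul o after a consonant, before a nasal.
Applying these to Kunik 'vusam':
  vusam → vuram   (s→r between vowels (before a back vowel))
  vuram → vurom   (a→o after a consonant, before a nasal)
So the Orkul cognate is 'vurom'.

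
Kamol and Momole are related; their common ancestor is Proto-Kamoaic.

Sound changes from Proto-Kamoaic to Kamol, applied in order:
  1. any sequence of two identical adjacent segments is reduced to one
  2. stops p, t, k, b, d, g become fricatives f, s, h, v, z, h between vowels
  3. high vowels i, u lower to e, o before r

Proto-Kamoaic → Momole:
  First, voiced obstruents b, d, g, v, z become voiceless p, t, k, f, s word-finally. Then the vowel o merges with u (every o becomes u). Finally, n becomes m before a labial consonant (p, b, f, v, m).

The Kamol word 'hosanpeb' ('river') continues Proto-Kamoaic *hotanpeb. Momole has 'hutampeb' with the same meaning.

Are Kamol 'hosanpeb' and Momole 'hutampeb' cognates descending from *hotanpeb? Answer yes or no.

no

Derive the expected Momole reflex of *hotanpeb:
Momole: *hotanpeb > hotanpep > hutanpep > hutampep  (by final devoicing, vowel merger, nasal place assimilation)
The regular Momole reflex would be 'hutampep', but the attested form is 'hutampeb'. The correspondence is irregular, so they are not cognates (the Momole form has a different source).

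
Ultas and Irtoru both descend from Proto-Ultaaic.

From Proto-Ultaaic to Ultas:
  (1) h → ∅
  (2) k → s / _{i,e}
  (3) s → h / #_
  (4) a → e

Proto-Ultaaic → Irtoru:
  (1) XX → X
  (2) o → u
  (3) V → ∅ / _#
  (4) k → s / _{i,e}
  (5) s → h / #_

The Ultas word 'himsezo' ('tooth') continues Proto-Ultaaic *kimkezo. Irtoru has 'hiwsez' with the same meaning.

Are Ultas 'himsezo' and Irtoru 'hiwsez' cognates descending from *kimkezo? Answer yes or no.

no

Derive the expected Irtoru reflex of *kimkezo:
Irtoru: *kimkezo > kimkezu > kimkez > simsez > himsez  (by vowel merger, apocope, palatalisation, debuccalisation)
The regular Irtoru reflex would be 'himsez', but the attested form is 'hiwsez'. The correspondence is irregular, so they are not cognates (the Irtoru form has a different source).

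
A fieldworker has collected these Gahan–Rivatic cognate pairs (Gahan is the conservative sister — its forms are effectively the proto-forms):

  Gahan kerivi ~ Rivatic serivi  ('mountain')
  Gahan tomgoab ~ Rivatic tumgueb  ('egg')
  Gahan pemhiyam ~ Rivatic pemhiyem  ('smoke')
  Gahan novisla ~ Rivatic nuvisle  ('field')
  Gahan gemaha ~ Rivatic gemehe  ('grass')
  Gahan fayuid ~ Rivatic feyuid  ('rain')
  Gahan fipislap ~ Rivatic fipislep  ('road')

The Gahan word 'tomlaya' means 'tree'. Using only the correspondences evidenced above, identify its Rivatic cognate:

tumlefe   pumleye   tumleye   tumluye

tumleye

tomgoab ~ tumgueb — Gahan o corresponds to Rivatic u after a consonant, before a nasal.
gemaha ~ gemehe, fayuid ~ feyuid — Gahan a corresponds to Rivatic e after a consonant, before a consonant other than r, m, n, p, b, f, v.
novisla ~ nuvisle, gemaha ~ gemehe — Gahan a corresponds to Rivatic e word-finally.
Applying these to Gahan 'tomlaya':
  tomlaya → tumlaya   (o→u after a consonant, before a nasal)
  tumlaya → tumleya   (a→e after a consonant, before a consonant other than r, m, n, p, b, f, v)
  tumleya → tumleye   (a→e word-finally)
So the Rivatic cognate is 'tumleye'.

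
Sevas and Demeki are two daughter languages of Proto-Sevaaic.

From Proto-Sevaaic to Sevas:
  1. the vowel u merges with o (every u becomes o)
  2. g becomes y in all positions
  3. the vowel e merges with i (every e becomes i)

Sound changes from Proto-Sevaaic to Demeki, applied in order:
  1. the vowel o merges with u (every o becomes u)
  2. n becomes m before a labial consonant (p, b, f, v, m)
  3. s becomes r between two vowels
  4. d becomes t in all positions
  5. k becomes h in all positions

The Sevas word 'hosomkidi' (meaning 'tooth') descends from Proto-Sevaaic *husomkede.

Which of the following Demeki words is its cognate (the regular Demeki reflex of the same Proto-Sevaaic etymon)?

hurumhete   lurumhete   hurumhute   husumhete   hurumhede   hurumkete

hurumhete

Demeki: *husomkede
  husomkede → husumkede   [vowel merger]
  husumkede (rule 2 does not apply)
  husumkede → hurumkede   [rhotacism]
  hurumkede → hurumkete   [unconditioned shift]
  hurumkete → hurumhete   [unconditioned shift]
  giving Demeki hurumhete.
Among the options, 'hurumhete' alone shows every Demeki change applied in order.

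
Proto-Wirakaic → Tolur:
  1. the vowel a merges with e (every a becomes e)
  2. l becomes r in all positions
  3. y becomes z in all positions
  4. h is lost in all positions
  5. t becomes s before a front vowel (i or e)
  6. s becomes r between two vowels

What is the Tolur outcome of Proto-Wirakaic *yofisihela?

zofiriere

Tolur: start from *yofisihela.
  rule 1 (vowel merger): yofisihela → yofisihele
  rule 2 (unconditioned shift): yofisihele → yofisihere
  rule 3 (unconditioned shift): yofisihere → zofisihere
  rule 4 (h-loss): zofisihere → zofisiere
  rule 5: no change — zofisiere
  rule 6 (rhotacism): zofisiere → zofiriere
  ⇒ Tolur zofiriere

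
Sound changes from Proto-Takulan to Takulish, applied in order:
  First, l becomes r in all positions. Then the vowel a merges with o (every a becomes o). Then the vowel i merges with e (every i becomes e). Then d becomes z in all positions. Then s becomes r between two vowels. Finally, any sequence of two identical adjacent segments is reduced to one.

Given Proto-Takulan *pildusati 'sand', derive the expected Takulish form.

perzurote

Takulish: *pildusati
  pildusati → pirdusati   [unconditioned shift]
  pirdusati → pirdusoti   [vowel merger]
  pirdusoti → perdusote   [vowel merger]
  perdusote → perzusote   [unconditioned shift]
  perzusote → perzurote   [rhotacism]
  perzurote (rule 6 does not apply)
  giving Takulish perzurote.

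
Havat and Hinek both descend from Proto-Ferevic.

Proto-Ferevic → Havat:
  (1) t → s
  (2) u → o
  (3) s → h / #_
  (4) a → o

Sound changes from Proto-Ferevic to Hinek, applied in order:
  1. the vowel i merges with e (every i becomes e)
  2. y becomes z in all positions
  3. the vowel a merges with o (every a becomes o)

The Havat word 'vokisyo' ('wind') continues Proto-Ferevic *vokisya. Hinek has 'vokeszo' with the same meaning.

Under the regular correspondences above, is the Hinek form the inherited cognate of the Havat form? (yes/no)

yes

Derive the expected Hinek reflex of *vokisya:
Hinek: *vokisya > vokesya > vokesza > vokeszo  (by vowel merger, unconditioned shift, vowel merger)
Hinek 'vokeszo' matches the regular reflex exactly, so the pair is cognate.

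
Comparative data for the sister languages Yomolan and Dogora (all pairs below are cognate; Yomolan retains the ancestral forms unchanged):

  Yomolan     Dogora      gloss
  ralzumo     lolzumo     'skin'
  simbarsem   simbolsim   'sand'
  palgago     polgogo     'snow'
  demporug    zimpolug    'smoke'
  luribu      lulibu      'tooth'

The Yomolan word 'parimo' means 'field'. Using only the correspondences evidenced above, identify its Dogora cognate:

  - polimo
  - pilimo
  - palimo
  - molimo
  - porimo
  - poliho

simbarsem ~ simbolsim — Yomolan a corresponds to Dogora o after a consonant, before r.
luribu ~ lulibu — Yomolan r corresponds to Dogora l between vowels (before a front vowel).
Applying these to Yomolan 'parimo':
  parimo → porimo   (a→o after a consonant, before r)
  porimo → polimo   (r→l between vowels (before a front vowel))
So the Dogora cognate is 'polimo'.

polimo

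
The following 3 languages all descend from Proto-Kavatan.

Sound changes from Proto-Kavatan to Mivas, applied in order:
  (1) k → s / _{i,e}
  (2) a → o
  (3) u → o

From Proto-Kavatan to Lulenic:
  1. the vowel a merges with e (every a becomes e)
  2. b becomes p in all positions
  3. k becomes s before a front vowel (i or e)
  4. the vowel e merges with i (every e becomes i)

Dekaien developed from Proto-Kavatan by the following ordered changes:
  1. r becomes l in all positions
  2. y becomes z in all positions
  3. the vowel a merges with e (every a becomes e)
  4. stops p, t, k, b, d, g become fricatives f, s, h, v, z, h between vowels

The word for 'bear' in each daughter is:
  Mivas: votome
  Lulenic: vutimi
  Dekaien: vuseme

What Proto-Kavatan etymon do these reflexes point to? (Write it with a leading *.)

*vutame

Position 4: Mivas has o, Lulenic has i, Dekaien has e. Taking the neighbouring segments as reconstructed: Mivas o could go back to *a or *o or *u; Lulenic i could go back to *a or *e or *i; Dekaien e could go back to *a or *e — the one source consistent with every daughter is *a.
Position 6: Mivas has e, Lulenic has i, Dekaien has e. Mivas preserves e here (none of its changes turn any other segment into e), so the proto-segment is *e.
Position 3: Mivas has t, Lulenic has t, Dekaien has s. Mivas preserves t here (none of its changes turn any other segment into t), so the proto-segment is *t.
This points to *vutame. Verify forward in each daughter:
Mivas: start from *vutame.
  rule 1: no change — vutame
  rule 2 (vowel merger): vutame → vutome
  rule 3 (vowel merger): vutome → votome
  ⇒ Mivas votome
Lulenic: *vutame
  vutame → vuteme   [vowel merger]
  vuteme (rule 2 does not apply)
  vuteme (rule 3 does not apply)
  vuteme → vutimi   [vowel merger]
  giving Lulenic vutimi.
Dekaien: *vutame
  vutame (rule 1 does not apply)
  vutame (rule 2 does not apply)
  vutame → vuteme   [vowel merger]
  vuteme → vuseme   [intervocalic lenition]
  giving Dekaien vuseme.
Only *vutame yields all of Mivas votome, Lulenic vutimi, Dekaien vuseme.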